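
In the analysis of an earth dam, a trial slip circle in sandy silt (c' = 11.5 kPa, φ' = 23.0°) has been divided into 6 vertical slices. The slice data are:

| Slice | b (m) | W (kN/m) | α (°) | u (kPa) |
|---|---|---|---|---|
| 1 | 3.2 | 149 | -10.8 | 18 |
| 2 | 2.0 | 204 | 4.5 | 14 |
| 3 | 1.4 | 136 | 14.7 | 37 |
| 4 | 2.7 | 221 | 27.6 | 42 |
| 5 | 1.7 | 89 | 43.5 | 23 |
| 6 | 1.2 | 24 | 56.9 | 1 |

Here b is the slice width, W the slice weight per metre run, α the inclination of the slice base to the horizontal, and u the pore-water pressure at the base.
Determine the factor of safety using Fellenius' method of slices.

Ordinary method of slices: FS = Σ[c'·Δl_i + (W_i cosα_i − u_i·Δl_i)·tanφ'] / Σ W_i sinα_i, with Δl_i = b_i / cosα_i.
Slice 1: Δl = 3.2/cos(-10.8°) = 3.258 m; N'_1 = 149·cos(-10.8°) − 18·3.258 = 87.7; c'Δl = 37.46; W sinα = -27.9
Slice 2: Δl = 2.0/cos4.5° = 2.006 m; N'_2 = 204·cos4.5° − 14·2.006 = 175.3; c'Δl = 23.07; W sinα = 16.0
Slice 3: Δl = 1.4/cos14.7° = 1.447 m; N'_3 = 136·cos14.7° − 37·1.447 = 78.0; c'Δl = 16.64; W sinα = 34.5
Slice 4: Δl = 2.7/cos27.6° = 3.047 m; N'_4 = 221·cos27.6° − 42·3.047 = 67.9; c'Δl = 35.04; W sinα = 102.4
Slice 5: Δl = 1.7/cos43.5° = 2.344 m; N'_5 = 89·cos43.5° − 23·2.344 = 10.7; c'Δl = 26.95; W sinα = 61.3
Slice 6: Δl = 1.2/cos56.9° = 2.197 m; N'_6 = 24·cos56.9° − 1·2.197 = 10.9; c'Δl = 25.27; W sinα = 20.1
Σc'Δl = 164.4 kN/m; ΣN' = 430.5 kN/m; ΣW sinα = 206.4 kN/m
Resisting = 164.4 + 430.5·tan23.0° = 164.4 + 182.7 = 347.2 kN/m
FS = 347.2 / 206.4 = 1.682

FS = 1.68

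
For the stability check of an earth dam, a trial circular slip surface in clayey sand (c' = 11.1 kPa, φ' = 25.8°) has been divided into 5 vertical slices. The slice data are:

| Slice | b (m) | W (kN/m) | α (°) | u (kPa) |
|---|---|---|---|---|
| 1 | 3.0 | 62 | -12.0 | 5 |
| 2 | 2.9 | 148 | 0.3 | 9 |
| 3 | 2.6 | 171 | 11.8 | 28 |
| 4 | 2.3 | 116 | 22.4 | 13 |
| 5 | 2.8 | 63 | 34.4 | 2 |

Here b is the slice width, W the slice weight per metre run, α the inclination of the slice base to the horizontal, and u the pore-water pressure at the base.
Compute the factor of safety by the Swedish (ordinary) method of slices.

Ordinary method of slices: FS = Σ[c'·Δl_i + (W_i cosα_i − u_i·Δl_i)·tanφ'] / Σ W_i sinα_i, with Δl_i = b_i / cosα_i.
Slice 1: Δl = 3.0/cos(-12.0°) = 3.067 m; N'_1 = 62·cos(-12.0°) − 5·3.067 = 45.3; c'Δl = 34.04; W sinα = -12.9
Slice 2: Δl = 2.9/cos0.3° = 2.900 m; N'_2 = 148·cos0.3° − 9·2.900 = 121.9; c'Δl = 32.19; W sinα = 0.8
Slice 3: Δl = 2.6/cos11.8° = 2.656 m; N'_3 = 171·cos11.8° − 28·2.656 = 93.0; c'Δl = 29.48; W sinα = 35.0
Slice 4: Δl = 2.3/cos22.4° = 2.488 m; N'_4 = 116·cos22.4° − 13·2.488 = 74.9; c'Δl = 27.61; W sinα = 44.2
Slice 5: Δl = 2.8/cos34.4° = 3.393 m; N'_5 = 63·cos34.4° − 2·3.393 = 45.2; c'Δl = 37.67; W sinα = 35.6
Σc'Δl = 161.0 kN/m; ΣN' = 380.3 kN/m; ΣW sinα = 102.7 kN/m
Resisting = 161.0 + 380.3·tan25.8° = 161.0 + 183.9 = 344.9 kN/m
FS = 344.9 / 102.7 = 3.360

FS = 3.36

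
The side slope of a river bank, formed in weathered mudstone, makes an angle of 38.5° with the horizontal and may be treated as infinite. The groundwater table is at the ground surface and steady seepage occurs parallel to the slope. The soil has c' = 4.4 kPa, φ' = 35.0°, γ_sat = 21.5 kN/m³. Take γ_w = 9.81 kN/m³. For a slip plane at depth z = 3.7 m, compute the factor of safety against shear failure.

FS = 0.59

With seepage parallel to the slope and the water table at the surface, the effective normal stress on the slip plane uses the buoyant unit weight γ' = γ_sat − γ_w while the driving shear stress uses γ_sat:
FS = [c' + γ' z cos²β tanφ'] / [γ_sat z sinβ cosβ]
γ' = 21.5 − 9.81 = 11.69 kN/m³
Numerator = 4.4 + 11.69·3.7·cos²38.5°·tan35.0° = 4.4 + 11.69·3.7·0.6125·0.7002 = 22.949 kPa
Denominator = 21.5·3.7·sin38.5°·cos38.5° = 21.5·3.7·0.6225·0.7826 = 38.756 kPa
FS = 22.949 / 38.756 = 0.592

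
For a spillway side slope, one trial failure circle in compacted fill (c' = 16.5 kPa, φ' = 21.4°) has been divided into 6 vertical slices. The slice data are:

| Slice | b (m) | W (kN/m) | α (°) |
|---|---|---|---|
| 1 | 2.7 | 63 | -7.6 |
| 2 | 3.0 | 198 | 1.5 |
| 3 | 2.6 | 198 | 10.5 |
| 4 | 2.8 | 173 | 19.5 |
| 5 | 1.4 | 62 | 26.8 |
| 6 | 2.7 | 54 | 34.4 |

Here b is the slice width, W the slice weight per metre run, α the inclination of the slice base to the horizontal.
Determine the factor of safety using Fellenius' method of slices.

Ordinary method of slices: FS = Σ[c'·Δl_i + (W_i cosα_i)·tanφ'] / Σ W_i sinα_i, with Δl_i = b_i / cosα_i.
Slice 1: Δl = 2.7/cos(-7.6°) = 2.724 m; N'_1 = 63·cos(-7.6°) = 62.4; c'Δl = 44.94; W sinα = -8.3
Slice 2: Δl = 3.0/cos1.5° = 3.001 m; N'_2 = 198·cos1.5° = 197.9; c'Δl = 49.52; W sinα = 5.2
Slice 3: Δl = 2.6/cos10.5° = 2.644 m; N'_3 = 198·cos10.5° = 194.7; c'Δl = 43.63; W sinα = 36.1
Slice 4: Δl = 2.8/cos19.5° = 2.970 m; N'_4 = 173·cos19.5° = 163.1; c'Δl = 49.01; W sinα = 57.7
Slice 5: Δl = 1.4/cos26.8° = 1.568 m; N'_5 = 62·cos26.8° = 55.3; c'Δl = 25.88; W sinα = 28.0
Slice 6: Δl = 2.7/cos34.4° = 3.272 m; N'_6 = 54·cos34.4° = 44.6; c'Δl = 53.99; W sinα = 30.5
Σc'Δl = 267.0 kN/m; ΣN' = 718.0 kN/m; ΣW sinα = 149.1 kN/m
Resisting = 267.0 + 718.0·tan21.4° = 267.0 + 281.4 = 548.4 kN/m
FS = 548.4 / 149.1 = 3.677

FS = 3.68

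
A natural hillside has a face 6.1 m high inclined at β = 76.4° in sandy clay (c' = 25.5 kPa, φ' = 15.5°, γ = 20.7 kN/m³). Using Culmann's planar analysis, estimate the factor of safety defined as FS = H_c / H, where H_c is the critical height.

FS = 1.47

H_c = (4c'/γ) · sinβ cosφ' / [1 − cos(β − φ')]
    = (4·25.5/20.7) · sin76.4°·cos15.5° / [1 − cos60.9°]
    = 4.928 · 0.9366 / 0.5137 = 8.98 m
FS = H_c / H = 8.98 / 6.1 = 1.473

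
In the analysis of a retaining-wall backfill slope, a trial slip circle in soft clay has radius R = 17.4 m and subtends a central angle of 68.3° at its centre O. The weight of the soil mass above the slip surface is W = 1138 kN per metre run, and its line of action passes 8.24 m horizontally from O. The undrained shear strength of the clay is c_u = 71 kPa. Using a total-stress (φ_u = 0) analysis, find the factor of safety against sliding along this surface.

FS = 2.73

Taking moments about the centre O, the resisting moment is provided by the undrained shear strength acting along the arc:
Arc length L_a = R·θ = 17.4·(68.3°·π/180) = 17.4·1.1921 = 20.74 m
M_R = c_u·L_a·R = 71·20.74·17.4 = 25624.5 kN·m/m
M_D = W·d = 1138·8.24 = 9377.1 kN·m/m
FS = M_R / M_D = 25624.5 / 9377.1 = 2.733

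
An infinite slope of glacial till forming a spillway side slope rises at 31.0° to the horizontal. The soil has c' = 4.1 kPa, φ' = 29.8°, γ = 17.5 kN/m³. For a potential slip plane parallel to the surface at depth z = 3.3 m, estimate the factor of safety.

FS = 1.11

For an infinite slope with a slip plane parallel to the surface (no pore pressure): FS = [c' + γz cos²β tanφ'] / [γz sinβ cosβ].
γz = 17.5·3.3 = 57.75 kN/m²
Numerator = 4.1 + 57.75·cos²31.0°·tan29.8° = 4.1 + 57.75·0.7347·0.5727 = 28.400 kPa
Denominator = 57.75·sin31.0°·cos31.0° = 57.75·0.5150·0.8572 = 25.495 kPa
FS = 28.400 / 25.495 = 1.114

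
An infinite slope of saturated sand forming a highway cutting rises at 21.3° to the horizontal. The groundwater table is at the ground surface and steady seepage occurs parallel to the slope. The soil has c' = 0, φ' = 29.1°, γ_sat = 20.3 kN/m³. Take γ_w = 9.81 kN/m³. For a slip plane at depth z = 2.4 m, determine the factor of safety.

With seepage parallel to the slope and the water table at the surface, the effective normal stress on the slip plane uses the buoyant unit weight γ' = γ_sat − γ_w while the driving shear stress uses γ_sat:
FS = [c' + γ' z cos²β tanφ'] / [γ_sat z sinβ cosβ]
(For c' = 0 this reduces to FS = (γ'/γ_sat)·tanφ'/tanβ.)
γ' = 20.3 − 9.81 = 10.49 kN/m³
Numerator = 0.0 + 10.49·2.4·cos²21.3°·tan29.1° = 0.0 + 10.49·2.4·0.8680·0.5566 = 12.164 kPa
Denominator = 20.3·2.4·sin21.3°·cos21.3° = 20.3·2.4·0.3633·0.9317 = 16.489 kPa
FS = 12.164 / 16.489 = 0.738

FS = 0.74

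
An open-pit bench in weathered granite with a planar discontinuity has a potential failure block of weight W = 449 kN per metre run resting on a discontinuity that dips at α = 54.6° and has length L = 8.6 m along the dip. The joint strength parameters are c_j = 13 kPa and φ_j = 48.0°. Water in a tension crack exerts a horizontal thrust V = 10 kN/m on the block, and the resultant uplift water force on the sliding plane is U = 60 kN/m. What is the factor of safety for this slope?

Resolving the block weight along and normal to the plane and applying the Mohr–Coulomb strength on the joint:
N' = W cosα − U − V sinα = 449·cos54.6° − 60 − 10·sin54.6° = 191.9 kN/m
Driving force T = W sinα + V cosα = 449·sin54.6° + 10·cos54.6° = 371.8 kN/m
Resisting force R = c_j·L + N'·tanφ_j = 13·8.6 + 191.9·tan48.0° = 111.8 + 213.2 = 325.0 kN/m
FS = R / T = 325.0 / 371.8 = 0.874

FS = 0.87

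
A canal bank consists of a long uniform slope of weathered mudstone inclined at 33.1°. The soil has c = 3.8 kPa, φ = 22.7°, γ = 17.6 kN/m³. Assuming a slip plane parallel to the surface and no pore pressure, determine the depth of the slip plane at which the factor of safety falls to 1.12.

Setting FS = 1.12 in FS = [c + γz cos²β tanφ] / [γz sinβ cosβ] and solving for z:
z = c / [γ cosβ (FS·sinβ − cosβ·tanφ)]
  = 3.8 / [17.6·cos33.1°·(1.12·sin33.1° − cos33.1°·tan22.7°)]
  = 3.8 / [17.6·0.8377·(1.12·0.5461 − 0.8377·0.4183)]
  = 3.8 / 3.8512 = 0.987 m

z = 0.99 m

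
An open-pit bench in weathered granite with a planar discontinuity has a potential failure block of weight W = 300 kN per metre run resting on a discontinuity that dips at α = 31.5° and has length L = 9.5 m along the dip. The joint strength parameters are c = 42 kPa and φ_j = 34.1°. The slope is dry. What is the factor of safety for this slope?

Resolving the block weight along and normal to the plane and applying the Mohr–Coulomb strength on the joint:
N' = W cosα = 300·cos31.5° = 255.8 kN/m
Driving force T = W sinα = 300·sin31.5° = 156.7 kN/m
Resisting force R = c·L + N'·tanφ_j = 42·9.5 + 255.8·tan34.1° = 399.0 + 173.2 = 572.2 kN/m
FS = R / T = 572.2 / 156.7 = 3.650

FS = 3.65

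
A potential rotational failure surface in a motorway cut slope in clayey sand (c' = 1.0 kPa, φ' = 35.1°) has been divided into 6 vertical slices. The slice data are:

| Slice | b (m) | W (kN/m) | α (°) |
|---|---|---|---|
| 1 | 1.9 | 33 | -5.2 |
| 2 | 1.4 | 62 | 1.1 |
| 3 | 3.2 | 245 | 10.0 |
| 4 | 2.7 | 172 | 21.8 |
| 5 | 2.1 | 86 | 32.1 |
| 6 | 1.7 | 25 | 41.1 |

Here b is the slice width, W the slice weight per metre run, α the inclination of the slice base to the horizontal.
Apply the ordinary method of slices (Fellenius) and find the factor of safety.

Ordinary method of slices: FS = Σ[c'·Δl_i + (W_i cosα_i)·tanφ'] / Σ W_i sinα_i, with Δl_i = b_i / cosα_i.
Slice 1: Δl = 1.9/cos(-5.2°) = 1.908 m; N'_1 = 33·cos(-5.2°) = 32.9; c'Δl = 1.91; W sinα = -3.0
Slice 2: Δl = 1.4/cos1.1° = 1.400 m; N'_2 = 62·cos1.1° = 62.0; c'Δl = 1.40; W sinα = 1.2
Slice 3: Δl = 3.2/cos10.0° = 3.249 m; N'_3 = 245·cos10.0° = 241.3; c'Δl = 3.25; W sinα = 42.5
Slice 4: Δl = 2.7/cos21.8° = 2.908 m; N'_4 = 172·cos21.8° = 159.7; c'Δl = 2.91; W sinα = 63.9
Slice 5: Δl = 2.1/cos32.1° = 2.479 m; N'_5 = 86·cos32.1° = 72.9; c'Δl = 2.48; W sinα = 45.7
Slice 6: Δl = 1.7/cos41.1° = 2.256 m; N'_6 = 25·cos41.1° = 18.8; c'Δl = 2.26; W sinα = 16.4
Σc'Δl = 14.2 kN/m; ΣN' = 587.5 kN/m; ΣW sinα = 166.8 kN/m
Resisting = 14.2 + 587.5·tan35.1° = 14.2 + 412.9 = 427.1 kN/m
FS = 427.1 / 166.8 = 2.561

FS = 2.56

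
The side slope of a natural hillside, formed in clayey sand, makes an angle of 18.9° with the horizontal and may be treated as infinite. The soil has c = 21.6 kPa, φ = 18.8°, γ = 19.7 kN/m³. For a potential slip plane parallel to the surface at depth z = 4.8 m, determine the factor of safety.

For an infinite slope with a slip plane parallel to the surface (no pore pressure): FS = [c + γz cos²β tanφ] / [γz sinβ cosβ].
γz = 19.7·4.8 = 94.56 kN/m²
Numerator = 21.6 + 94.56·cos²18.9°·tan18.8° = 21.6 + 94.56·0.8951·0.3404 = 50.413 kPa
Denominator = 94.56·sin18.9°·cos18.9° = 94.56·0.3239·0.9461 = 28.978 kPa
FS = 50.413 / 28.978 = 1.740

FS = 1.74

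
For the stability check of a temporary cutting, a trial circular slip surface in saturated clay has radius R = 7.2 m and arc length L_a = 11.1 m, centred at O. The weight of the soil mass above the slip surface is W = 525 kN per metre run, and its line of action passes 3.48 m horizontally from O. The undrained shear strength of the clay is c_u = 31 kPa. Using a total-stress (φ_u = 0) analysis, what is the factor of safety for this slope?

FS = 1.36

Taking moments about the centre O, the resisting moment is provided by the undrained shear strength acting along the arc:
M_R = c_u·L_a·R = 31·11.10·7.2 = 2477.5 kN·m/m
M_D = W·d = 525·3.48 = 1827.0 kN·m/m
FS = M_R / M_D = 2477.5 / 1827.0 = 1.356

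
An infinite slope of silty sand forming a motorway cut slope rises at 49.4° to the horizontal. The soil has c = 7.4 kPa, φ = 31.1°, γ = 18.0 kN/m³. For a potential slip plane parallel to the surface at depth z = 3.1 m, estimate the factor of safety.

For an infinite slope with a slip plane parallel to the surface (no pore pressure): FS = [c + γz cos²β tanφ] / [γz sinβ cosβ].
γz = 18.0·3.1 = 55.80 kN/m²
Numerator = 7.4 + 55.80·cos²49.4°·tan31.1° = 7.4 + 55.80·0.4235·0.6032 = 21.656 kPa
Denominator = 55.80·sin49.4°·cos49.4° = 55.80·0.7593·0.6508 = 27.572 kPa
FS = 21.656 / 27.572 = 0.785

FS = 0.79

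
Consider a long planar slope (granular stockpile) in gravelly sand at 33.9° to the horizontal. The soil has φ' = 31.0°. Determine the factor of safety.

FS = 0.89

For a dry cohesionless infinite slope the factor of safety is FS = tanφ' / tanβ.
FS = tan31.0° / tan33.9° = 0.6009 / 0.6720 = 0.894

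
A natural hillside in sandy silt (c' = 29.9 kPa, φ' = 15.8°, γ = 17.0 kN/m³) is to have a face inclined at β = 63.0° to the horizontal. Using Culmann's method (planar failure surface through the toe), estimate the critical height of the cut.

Culmann's analysis gives the critical failure plane at α_cr = (β + φ')/2 = (63.0 + 15.8)/2 = 39.4°, and the critical height
H_c = (4c'/γ) · sinβ cosφ' / [1 − cos(β − φ')]
    = (4·29.9/17.0) · sin63.0°·cos15.8° / [1 − cos(47.2°)]
    = 7.035 · 0.8910·0.9622 / [1 − 0.6794]
    = 7.035 · 0.8573 / 0.3206
    = 18.82 m

H_c = 18.82 m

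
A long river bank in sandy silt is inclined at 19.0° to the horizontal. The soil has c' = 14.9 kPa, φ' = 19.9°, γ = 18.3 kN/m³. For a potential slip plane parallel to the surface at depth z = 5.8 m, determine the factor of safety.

FS = 1.51

For an infinite slope with a slip plane parallel to the surface (no pore pressure): FS = [c' + γz cos²β tanφ'] / [γz sinβ cosβ].
γz = 18.3·5.8 = 106.14 kN/m²
Numerator = 14.9 + 106.14·cos²19.0°·tan19.9° = 14.9 + 106.14·0.8940·0.3620 = 49.250 kPa
Denominator = 106.14·sin19.0°·cos19.0° = 106.14·0.3256·0.9455 = 32.673 kPa
FS = 49.250 / 32.673 = 1.507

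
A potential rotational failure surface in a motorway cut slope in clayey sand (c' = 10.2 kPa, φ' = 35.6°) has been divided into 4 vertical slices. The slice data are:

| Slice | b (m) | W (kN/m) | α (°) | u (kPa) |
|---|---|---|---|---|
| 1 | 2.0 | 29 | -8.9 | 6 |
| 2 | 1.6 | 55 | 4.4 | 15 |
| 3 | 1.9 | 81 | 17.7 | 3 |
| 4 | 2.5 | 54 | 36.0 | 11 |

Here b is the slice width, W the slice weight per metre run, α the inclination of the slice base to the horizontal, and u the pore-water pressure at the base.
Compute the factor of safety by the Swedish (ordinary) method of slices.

Ordinary method of slices: FS = Σ[c'·Δl_i + (W_i cosα_i − u_i·Δl_i)·tanφ'] / Σ W_i sinα_i, with Δl_i = b_i / cosα_i.
Slice 1: Δl = 2.0/cos(-8.9°) = 2.024 m; N'_1 = 29·cos(-8.9°) − 6·2.024 = 16.5; c'Δl = 20.65; W sinα = -4.5
Slice 2: Δl = 1.6/cos4.4° = 1.605 m; N'_2 = 55·cos4.4° − 15·1.605 = 30.8; c'Δl = 16.37; W sinα = 4.2
Slice 3: Δl = 1.9/cos17.7° = 1.994 m; N'_3 = 81·cos17.7° − 3·1.994 = 71.2; c'Δl = 20.34; W sinα = 24.6
Slice 4: Δl = 2.5/cos36.0° = 3.090 m; N'_4 = 54·cos36.0° − 11·3.090 = 9.7; c'Δl = 31.52; W sinα = 31.7
Σc'Δl = 88.9 kN/m; ΣN' = 128.1 kN/m; ΣW sinα = 56.1 kN/m
Resisting = 88.9 + 128.1·tan35.6° = 88.9 + 91.7 = 180.6 kN/m
FS = 180.6 / 56.1 = 3.220

FS = 3.22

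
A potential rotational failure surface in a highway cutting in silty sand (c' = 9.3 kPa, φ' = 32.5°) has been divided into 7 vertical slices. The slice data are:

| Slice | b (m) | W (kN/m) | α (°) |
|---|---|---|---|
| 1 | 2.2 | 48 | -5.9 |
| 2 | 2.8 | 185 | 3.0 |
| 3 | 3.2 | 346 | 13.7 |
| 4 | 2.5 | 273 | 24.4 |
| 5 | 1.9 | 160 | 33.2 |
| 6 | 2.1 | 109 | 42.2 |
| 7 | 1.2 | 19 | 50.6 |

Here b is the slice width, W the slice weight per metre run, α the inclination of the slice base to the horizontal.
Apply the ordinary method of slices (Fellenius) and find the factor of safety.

Ordinary method of slices: FS = Σ[c'·Δl_i + (W_i cosα_i)·tanφ'] / Σ W_i sinα_i, with Δl_i = b_i / cosα_i.
Slice 1: Δl = 2.2/cos(-5.9°) = 2.212 m; N'_1 = 48·cos(-5.9°) = 47.7; c'Δl = 20.57; W sinα = -4.9
Slice 2: Δl = 2.8/cos3.0° = 2.804 m; N'_2 = 185·cos3.0° = 184.7; c'Δl = 26.08; W sinα = 9.7
Slice 3: Δl = 3.2/cos13.7° = 3.294 m; N'_3 = 346·cos13.7° = 336.2; c'Δl = 30.63; W sinα = 81.9
Slice 4: Δl = 2.5/cos24.4° = 2.745 m; N'_4 = 273·cos24.4° = 248.6; c'Δl = 25.53; W sinα = 112.8
Slice 5: Δl = 1.9/cos33.2° = 2.271 m; N'_5 = 160·cos33.2° = 133.9; c'Δl = 21.12; W sinα = 87.6
Slice 6: Δl = 2.1/cos42.2° = 2.835 m; N'_6 = 109·cos42.2° = 80.7; c'Δl = 26.36; W sinα = 73.2
Slice 7: Δl = 1.2/cos50.6° = 1.891 m; N'_7 = 19·cos50.6° = 12.1; c'Δl = 17.58; W sinα = 14.7
Σc'Δl = 167.9 kN/m; ΣN' = 1044.0 kN/m; ΣW sinα = 375.0 kN/m
Resisting = 167.9 + 1044.0·tan32.5° = 167.9 + 665.1 = 832.9 kN/m
FS = 832.9 / 375.0 = 2.221

FS = 2.22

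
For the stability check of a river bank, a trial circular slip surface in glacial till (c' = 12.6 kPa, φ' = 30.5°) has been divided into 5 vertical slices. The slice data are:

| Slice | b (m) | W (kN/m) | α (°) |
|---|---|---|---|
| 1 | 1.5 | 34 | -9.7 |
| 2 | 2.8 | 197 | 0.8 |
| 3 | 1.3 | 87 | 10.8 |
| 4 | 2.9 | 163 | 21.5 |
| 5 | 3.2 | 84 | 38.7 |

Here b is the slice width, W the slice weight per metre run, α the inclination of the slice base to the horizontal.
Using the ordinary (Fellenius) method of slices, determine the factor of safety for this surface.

FS = 3.79

Ordinary method of slices: FS = Σ[c'·Δl_i + (W_i cosα_i)·tanφ'] / Σ W_i sinα_i, with Δl_i = b_i / cosα_i.
Slice 1: Δl = 1.5/cos(-9.7°) = 1.522 m; N'_1 = 34·cos(-9.7°) = 33.5; c'Δl = 19.17; W sinα = -5.7
Slice 2: Δl = 2.8/cos0.8° = 2.800 m; N'_2 = 197·cos0.8° = 197.0; c'Δl = 35.28; W sinα = 2.8
Slice 3: Δl = 1.3/cos10.8° = 1.323 m; N'_3 = 87·cos10.8° = 85.5; c'Δl = 16.68; W sinα = 16.3
Slice 4: Δl = 2.9/cos21.5° = 3.117 m; N'_4 = 163·cos21.5° = 151.7; c'Δl = 39.27; W sinα = 59.7
Slice 5: Δl = 3.2/cos38.7° = 4.100 m; N'_5 = 84·cos38.7° = 65.6; c'Δl = 51.66; W sinα = 52.5
Σc'Δl = 162.1 kN/m; ΣN' = 533.2 kN/m; ΣW sinα = 125.6 kN/m
Resisting = 162.1 + 533.2·tan30.5° = 162.1 + 314.1 = 476.1 kN/m
FS = 476.1 / 125.6 = 3.791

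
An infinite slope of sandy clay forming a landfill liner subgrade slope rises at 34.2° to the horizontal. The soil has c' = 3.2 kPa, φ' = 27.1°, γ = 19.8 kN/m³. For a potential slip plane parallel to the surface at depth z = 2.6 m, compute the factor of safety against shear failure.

For an infinite slope with a slip plane parallel to the surface (no pore pressure): FS = [c' + γz cos²β tanφ'] / [γz sinβ cosβ].
γz = 19.8·2.6 = 51.48 kN/m²
Numerator = 3.2 + 51.48·cos²34.2°·tan27.1° = 3.2 + 51.48·0.6841·0.5117 = 21.221 kPa
Denominator = 51.48·sin34.2°·cos34.2° = 51.48·0.5621·0.8271 = 23.932 kPa
FS = 21.221 / 23.932 = 0.887

FS = 0.89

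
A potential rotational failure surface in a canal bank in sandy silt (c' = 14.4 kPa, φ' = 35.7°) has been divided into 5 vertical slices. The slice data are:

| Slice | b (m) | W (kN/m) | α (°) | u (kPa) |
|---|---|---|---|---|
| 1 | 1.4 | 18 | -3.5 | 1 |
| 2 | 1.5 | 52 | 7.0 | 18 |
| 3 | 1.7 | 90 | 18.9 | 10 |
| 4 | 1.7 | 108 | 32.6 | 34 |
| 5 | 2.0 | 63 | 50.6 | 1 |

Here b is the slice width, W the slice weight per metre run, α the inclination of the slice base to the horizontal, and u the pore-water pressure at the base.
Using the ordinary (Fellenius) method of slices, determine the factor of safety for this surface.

FS = 1.86

Ordinary method of slices: FS = Σ[c'·Δl_i + (W_i cosα_i − u_i·Δl_i)·tanφ'] / Σ W_i sinα_i, with Δl_i = b_i / cosα_i.
Slice 1: Δl = 1.4/cos(-3.5°) = 1.403 m; N'_1 = 18·cos(-3.5°) − 1·1.403 = 16.6; c'Δl = 20.20; W sinα = -1.1
Slice 2: Δl = 1.5/cos7.0° = 1.511 m; N'_2 = 52·cos7.0° − 18·1.511 = 24.4; c'Δl = 21.76; W sinα = 6.3
Slice 3: Δl = 1.7/cos18.9° = 1.797 m; N'_3 = 90·cos18.9° − 10·1.797 = 67.2; c'Δl = 25.88; W sinα = 29.2
Slice 4: Δl = 1.7/cos32.6° = 2.018 m; N'_4 = 108·cos32.6° − 34·2.018 = 22.4; c'Δl = 29.06; W sinα = 58.2
Slice 5: Δl = 2.0/cos50.6° = 3.151 m; N'_5 = 63·cos50.6° − 1·3.151 = 36.8; c'Δl = 45.37; W sinα = 48.7
Σc'Δl = 142.3 kN/m; ΣN' = 167.4 kN/m; ΣW sinα = 141.3 kN/m
Resisting = 142.3 + 167.4·tan35.7° = 142.3 + 120.3 = 262.5 kN/m
FS = 262.5 / 141.3 = 1.858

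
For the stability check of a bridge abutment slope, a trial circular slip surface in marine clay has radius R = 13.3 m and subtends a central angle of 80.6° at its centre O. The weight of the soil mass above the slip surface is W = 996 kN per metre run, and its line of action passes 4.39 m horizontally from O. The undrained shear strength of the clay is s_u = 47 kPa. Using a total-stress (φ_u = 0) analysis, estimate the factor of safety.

FS = 2.67

Taking moments about the centre O, the resisting moment is provided by the undrained shear strength acting along the arc:
Arc length L_a = R·θ = 13.3·(80.6°·π/180) = 13.3·1.4067 = 18.71 m
M_R = s_u·L_a·R = 47·18.71·13.3 = 11695.4 kN·m/m
M_D = W·d = 996·4.39 = 4372.4 kN·m/m
FS = M_R / M_D = 11695.4 / 4372.4 = 2.675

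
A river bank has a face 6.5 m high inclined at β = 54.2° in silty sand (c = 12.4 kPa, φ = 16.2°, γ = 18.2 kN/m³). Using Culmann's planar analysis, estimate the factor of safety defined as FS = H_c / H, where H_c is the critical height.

H_c = (4c/γ) · sinβ cosφ / [1 − cos(β − φ)]
    = (4·12.4/18.2) · sin54.2°·cos16.2° / [1 − cos38.0°]
    = 2.725 · 0.7789 / 0.2120 = 10.01 m
FS = H_c / H = 10.01 / 6.5 = 1.540

FS = 1.54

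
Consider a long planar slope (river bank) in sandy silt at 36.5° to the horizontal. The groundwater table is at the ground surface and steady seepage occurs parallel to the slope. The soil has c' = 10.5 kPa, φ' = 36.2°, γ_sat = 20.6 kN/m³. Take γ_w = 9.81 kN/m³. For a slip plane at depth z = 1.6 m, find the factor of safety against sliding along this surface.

With seepage parallel to the slope and the water table at the surface, the effective normal stress on the slip plane uses the buoyant unit weight γ' = γ_sat − γ_w while the driving shear stress uses γ_sat:
FS = [c' + γ' z cos²β tanφ'] / [γ_sat z sinβ cosβ]
γ' = 20.6 − 9.81 = 10.79 kN/m³
Numerator = 10.5 + 10.79·1.6·cos²36.5°·tan36.2° = 10.5 + 10.79·1.6·0.6462·0.7319 = 18.665 kPa
Denominator = 20.6·1.6·sin36.5°·cos36.5° = 20.6·1.6·0.5948·0.8039 = 15.760 kPa
FS = 18.665 / 15.760 = 1.184

FS = 1.18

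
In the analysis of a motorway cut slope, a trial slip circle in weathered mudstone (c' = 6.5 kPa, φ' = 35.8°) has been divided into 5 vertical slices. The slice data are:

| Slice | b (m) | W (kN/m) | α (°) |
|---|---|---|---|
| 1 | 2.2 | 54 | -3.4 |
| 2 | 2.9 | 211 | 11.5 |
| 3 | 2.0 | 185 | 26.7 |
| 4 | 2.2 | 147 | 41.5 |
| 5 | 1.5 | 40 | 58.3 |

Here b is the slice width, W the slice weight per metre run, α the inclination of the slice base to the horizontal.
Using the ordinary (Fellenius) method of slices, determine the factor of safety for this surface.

Ordinary method of slices: FS = Σ[c'·Δl_i + (W_i cosα_i)·tanφ'] / Σ W_i sinα_i, with Δl_i = b_i / cosα_i.
Slice 1: Δl = 2.2/cos(-3.4°) = 2.204 m; N'_1 = 54·cos(-3.4°) = 53.9; c'Δl = 14.33; W sinα = -3.2
Slice 2: Δl = 2.9/cos11.5° = 2.959 m; N'_2 = 211·cos11.5° = 206.8; c'Δl = 19.24; W sinα = 42.1
Slice 3: Δl = 2.0/cos26.7° = 2.239 m; N'_3 = 185·cos26.7° = 165.3; c'Δl = 14.55; W sinα = 83.1
Slice 4: Δl = 2.2/cos41.5° = 2.937 m; N'_4 = 147·cos41.5° = 110.1; c'Δl = 19.09; W sinα = 97.4
Slice 5: Δl = 1.5/cos58.3° = 2.855 m; N'_5 = 40·cos58.3° = 21.0; c'Δl = 18.55; W sinα = 34.0
Σc'Δl = 85.8 kN/m; ΣN' = 557.1 kN/m; ΣW sinα = 253.4 kN/m
Resisting = 85.8 + 557.1·tan35.8° = 85.8 + 401.8 = 487.5 kN/m
FS = 487.5 / 253.4 = 1.924

FS = 1.92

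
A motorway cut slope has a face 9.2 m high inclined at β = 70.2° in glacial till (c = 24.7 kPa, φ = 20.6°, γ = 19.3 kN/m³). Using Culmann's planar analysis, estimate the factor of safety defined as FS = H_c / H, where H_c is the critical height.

H_c = (4c/γ) · sinβ cosφ / [1 − cos(β − φ)]
    = (4·24.7/19.3) · sin70.2°·cos20.6° / [1 − cos49.6°]
    = 5.119 · 0.8807 / 0.3519 = 12.81 m
FS = H_c / H = 12.81 / 9.2 = 1.393

FS = 1.39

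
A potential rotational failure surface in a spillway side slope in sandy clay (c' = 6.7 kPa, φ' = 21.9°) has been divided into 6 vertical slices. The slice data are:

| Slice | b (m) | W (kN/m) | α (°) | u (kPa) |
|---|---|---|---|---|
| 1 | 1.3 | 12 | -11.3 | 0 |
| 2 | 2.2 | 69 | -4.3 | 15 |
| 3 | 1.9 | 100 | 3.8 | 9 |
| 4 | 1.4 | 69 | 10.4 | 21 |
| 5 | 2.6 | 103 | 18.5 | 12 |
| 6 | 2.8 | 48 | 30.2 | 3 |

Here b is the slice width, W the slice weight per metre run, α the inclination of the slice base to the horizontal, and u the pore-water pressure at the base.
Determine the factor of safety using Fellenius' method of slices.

FS = 2.81

Ordinary method of slices: FS = Σ[c'·Δl_i + (W_i cosα_i − u_i·Δl_i)·tanφ'] / Σ W_i sinα_i, with Δl_i = b_i / cosα_i.
Slice 1: Δl = 1.3/cos(-11.3°) = 1.326 m; N'_1 = 12·cos(-11.3°) − 0·1.326 = 11.8; c'Δl = 8.88; W sinα = -2.4
Slice 2: Δl = 2.2/cos(-4.3°) = 2.206 m; N'_2 = 69·cos(-4.3°) − 15·2.206 = 35.7; c'Δl = 14.78; W sinα = -5.2
Slice 3: Δl = 1.9/cos3.8° = 1.904 m; N'_3 = 100·cos3.8° − 9·1.904 = 82.6; c'Δl = 12.76; W sinα = 6.6
Slice 4: Δl = 1.4/cos10.4° = 1.423 m; N'_4 = 69·cos10.4° − 21·1.423 = 38.0; c'Δl = 9.54; W sinα = 12.5
Slice 5: Δl = 2.6/cos18.5° = 2.742 m; N'_5 = 103·cos18.5° − 12·2.742 = 64.8; c'Δl = 18.37; W sinα = 32.7
Slice 6: Δl = 2.8/cos30.2° = 3.240 m; N'_6 = 48·cos30.2° − 3·3.240 = 31.8; c'Δl = 21.71; W sinα = 24.1
Σc'Δl = 86.0 kN/m; ΣN' = 264.6 kN/m; ΣW sinα = 68.4 kN/m
Resisting = 86.0 + 264.6·tan21.9° = 86.0 + 106.4 = 192.4 kN/m
FS = 192.4 / 68.4 = 2.814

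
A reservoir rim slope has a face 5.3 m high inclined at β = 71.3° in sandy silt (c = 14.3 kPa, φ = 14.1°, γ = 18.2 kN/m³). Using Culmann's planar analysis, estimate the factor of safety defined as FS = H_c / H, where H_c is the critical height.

FS = 1.19

H_c = (4c/γ) · sinβ cosφ / [1 − cos(β − φ)]
    = (4·14.3/18.2) · sin71.3°·cos14.1° / [1 − cos57.2°]
    = 3.143 · 0.9187 / 0.4583 = 6.30 m
FS = H_c / H = 6.30 / 5.3 = 1.189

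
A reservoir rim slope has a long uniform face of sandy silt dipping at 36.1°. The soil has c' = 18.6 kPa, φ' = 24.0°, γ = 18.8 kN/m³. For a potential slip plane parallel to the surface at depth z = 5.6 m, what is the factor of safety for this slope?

FS = 0.98

For an infinite slope with a slip plane parallel to the surface (no pore pressure): FS = [c' + γz cos²β tanφ'] / [γz sinβ cosβ].
γz = 18.8·5.6 = 105.28 kN/m²
Numerator = 18.6 + 105.28·cos²36.1°·tan24.0° = 18.6 + 105.28·0.6528·0.4452 = 49.201 kPa
Denominator = 105.28·sin36.1°·cos36.1° = 105.28·0.5892·0.8080 = 50.120 kPa
FS = 49.201 / 50.120 = 0.982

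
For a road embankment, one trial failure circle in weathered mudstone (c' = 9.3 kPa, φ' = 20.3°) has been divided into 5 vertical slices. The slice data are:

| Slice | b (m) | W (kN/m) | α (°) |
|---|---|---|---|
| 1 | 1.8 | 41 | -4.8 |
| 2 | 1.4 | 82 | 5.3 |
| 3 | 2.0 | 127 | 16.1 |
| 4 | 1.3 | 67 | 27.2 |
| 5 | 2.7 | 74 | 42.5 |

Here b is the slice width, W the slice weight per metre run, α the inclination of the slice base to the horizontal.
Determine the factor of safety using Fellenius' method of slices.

FS = 1.91

Ordinary method of slices: FS = Σ[c'·Δl_i + (W_i cosα_i)·tanφ'] / Σ W_i sinα_i, with Δl_i = b_i / cosα_i.
Slice 1: Δl = 1.8/cos(-4.8°) = 1.806 m; N'_1 = 41·cos(-4.8°) = 40.9; c'Δl = 16.80; W sinα = -3.4
Slice 2: Δl = 1.4/cos5.3° = 1.406 m; N'_2 = 82·cos5.3° = 81.6; c'Δl = 13.08; W sinα = 7.6
Slice 3: Δl = 2.0/cos16.1° = 2.082 m; N'_3 = 127·cos16.1° = 122.0; c'Δl = 19.36; W sinα = 35.2
Slice 4: Δl = 1.3/cos27.2° = 1.462 m; N'_4 = 67·cos27.2° = 59.6; c'Δl = 13.59; W sinα = 30.6
Slice 5: Δl = 2.7/cos42.5° = 3.662 m; N'_5 = 74·cos42.5° = 54.6; c'Δl = 34.06; W sinα = 50.0
Σc'Δl = 96.9 kN/m; ΣN' = 358.7 kN/m; ΣW sinα = 120.0 kN/m
Resisting = 96.9 + 358.7·tan20.3° = 96.9 + 132.7 = 229.6 kN/m
FS = 229.6 / 120.0 = 1.913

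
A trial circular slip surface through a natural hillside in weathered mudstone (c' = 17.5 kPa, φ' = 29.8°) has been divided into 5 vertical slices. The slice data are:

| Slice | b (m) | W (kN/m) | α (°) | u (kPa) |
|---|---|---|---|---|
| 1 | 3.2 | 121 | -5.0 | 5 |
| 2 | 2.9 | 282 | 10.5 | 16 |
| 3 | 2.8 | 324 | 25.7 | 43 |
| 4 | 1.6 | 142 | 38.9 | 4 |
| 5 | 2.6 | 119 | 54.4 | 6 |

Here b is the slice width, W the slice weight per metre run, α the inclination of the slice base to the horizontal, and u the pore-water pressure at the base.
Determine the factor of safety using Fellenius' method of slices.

Ordinary method of slices: FS = Σ[c'·Δl_i + (W_i cosα_i − u_i·Δl_i)·tanφ'] / Σ W_i sinα_i, with Δl_i = b_i / cosα_i.
Slice 1: Δl = 3.2/cos(-5.0°) = 3.212 m; N'_1 = 121·cos(-5.0°) − 5·3.212 = 104.5; c'Δl = 56.21; W sinα = -10.5
Slice 2: Δl = 2.9/cos10.5° = 2.949 m; N'_2 = 282·cos10.5° − 16·2.949 = 230.1; c'Δl = 51.61; W sinα = 51.4
Slice 3: Δl = 2.8/cos25.7° = 3.107 m; N'_3 = 324·cos25.7° − 43·3.107 = 158.3; c'Δl = 54.38; W sinα = 140.5
Slice 4: Δl = 1.6/cos38.9° = 2.056 m; N'_4 = 142·cos38.9° − 4·2.056 = 102.3; c'Δl = 35.98; W sinα = 89.2
Slice 5: Δl = 2.6/cos54.4° = 4.466 m; N'_5 = 119·cos54.4° − 6·4.466 = 42.5; c'Δl = 78.16; W sinα = 96.8
Σc'Δl = 276.3 kN/m; ΣN' = 637.7 kN/m; ΣW sinα = 367.3 kN/m
Resisting = 276.3 + 637.7·tan29.8° = 276.3 + 365.2 = 641.5 kN/m
FS = 641.5 / 367.3 = 1.747

FS = 1.75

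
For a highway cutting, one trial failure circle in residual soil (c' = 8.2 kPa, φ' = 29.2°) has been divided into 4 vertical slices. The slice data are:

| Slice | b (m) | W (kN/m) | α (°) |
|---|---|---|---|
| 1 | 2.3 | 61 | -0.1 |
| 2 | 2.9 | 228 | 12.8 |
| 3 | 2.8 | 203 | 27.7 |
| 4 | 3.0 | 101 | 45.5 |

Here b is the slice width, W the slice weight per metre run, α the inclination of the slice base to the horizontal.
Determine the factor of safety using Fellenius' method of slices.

FS = 1.86

Ordinary method of slices: FS = Σ[c'·Δl_i + (W_i cosα_i)·tanφ'] / Σ W_i sinα_i, with Δl_i = b_i / cosα_i.
Slice 1: Δl = 2.3/cos(-0.1°) = 2.300 m; N'_1 = 61·cos(-0.1°) = 61.0; c'Δl = 18.86; W sinα = -0.1
Slice 2: Δl = 2.9/cos12.8° = 2.974 m; N'_2 = 228·cos12.8° = 222.3; c'Δl = 24.39; W sinα = 50.5
Slice 3: Δl = 2.8/cos27.7° = 3.162 m; N'_3 = 203·cos27.7° = 179.7; c'Δl = 25.93; W sinα = 94.4
Slice 4: Δl = 3.0/cos45.5° = 4.280 m; N'_4 = 101·cos45.5° = 70.8; c'Δl = 35.10; W sinα = 72.0
Σc'Δl = 104.3 kN/m; ΣN' = 533.9 kN/m; ΣW sinα = 216.8 kN/m
Resisting = 104.3 + 533.9·tan29.2° = 104.3 + 298.4 = 402.6 kN/m
FS = 402.6 / 216.8 = 1.857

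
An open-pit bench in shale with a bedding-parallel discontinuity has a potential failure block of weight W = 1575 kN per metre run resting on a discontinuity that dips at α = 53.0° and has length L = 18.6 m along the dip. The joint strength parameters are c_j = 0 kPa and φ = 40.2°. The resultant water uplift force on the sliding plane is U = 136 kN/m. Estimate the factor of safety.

Resolving the block weight along and normal to the plane and applying the Mohr–Coulomb strength on the joint:
N' = W cosα − U = 1575·cos53.0° − 136 = 811.9 kN/m
Driving force T = W sinα = 1575·sin53.0° = 1257.9 kN/m
Resisting force R = c_j·L + N'·tanφ = 0·18.6 + 811.9·tan40.2° = 0.0 + 686.1 = 686.1 kN/m
FS = R / T = 686.1 / 1257.9 = 0.545

FS = 0.55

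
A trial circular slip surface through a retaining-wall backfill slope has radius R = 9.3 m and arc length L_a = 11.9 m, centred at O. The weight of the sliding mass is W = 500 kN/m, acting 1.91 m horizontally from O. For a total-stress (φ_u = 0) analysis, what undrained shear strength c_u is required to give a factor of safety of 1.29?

c_u = 11.1 kPa

FS = c_u·L_a·R / (W·d), so c_u = FS·W·d / (L_a·R).
c_u = 1.29·500·1.91 / (11.90·9.3) = 1232.0 / 110.67 = 11.13 kPa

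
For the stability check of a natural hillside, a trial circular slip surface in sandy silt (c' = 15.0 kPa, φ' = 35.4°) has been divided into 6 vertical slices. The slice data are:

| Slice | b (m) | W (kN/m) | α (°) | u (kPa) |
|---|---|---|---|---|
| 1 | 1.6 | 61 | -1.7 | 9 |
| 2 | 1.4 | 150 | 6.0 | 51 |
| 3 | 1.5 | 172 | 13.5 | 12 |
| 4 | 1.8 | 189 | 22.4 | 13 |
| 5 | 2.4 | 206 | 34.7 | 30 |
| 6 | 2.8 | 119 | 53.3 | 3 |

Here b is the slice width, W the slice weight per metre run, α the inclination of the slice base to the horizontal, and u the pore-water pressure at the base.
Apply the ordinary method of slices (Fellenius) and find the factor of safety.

FS = 1.80

Ordinary method of slices: FS = Σ[c'·Δl_i + (W_i cosα_i − u_i·Δl_i)·tanφ'] / Σ W_i sinα_i, with Δl_i = b_i / cosα_i.
Slice 1: Δl = 1.6/cos(-1.7°) = 1.601 m; N'_1 = 61·cos(-1.7°) − 9·1.601 = 46.6; c'Δl = 24.01; W sinα = -1.8
Slice 2: Δl = 1.4/cos6.0° = 1.408 m; N'_2 = 150·cos6.0° − 51·1.408 = 77.4; c'Δl = 21.12; W sinα = 15.7
Slice 3: Δl = 1.5/cos13.5° = 1.543 m; N'_3 = 172·cos13.5° − 12·1.543 = 148.7; c'Δl = 23.14; W sinα = 40.2
Slice 4: Δl = 1.8/cos22.4° = 1.947 m; N'_4 = 189·cos22.4° − 13·1.947 = 149.4; c'Δl = 29.20; W sinα = 72.0
Slice 5: Δl = 2.4/cos34.7° = 2.919 m; N'_5 = 206·cos34.7° − 30·2.919 = 81.8; c'Δl = 43.79; W sinα = 117.3
Slice 6: Δl = 2.8/cos53.3° = 4.685 m; N'_6 = 119·cos53.3° − 3·4.685 = 57.1; c'Δl = 70.28; W sinα = 95.4
Σc'Δl = 211.5 kN/m; ΣN' = 561.0 kN/m; ΣW sinα = 338.7 kN/m
Resisting = 211.5 + 561.0·tan35.4° = 211.5 + 398.7 = 610.2 kN/m
FS = 610.2 / 338.7 = 1.801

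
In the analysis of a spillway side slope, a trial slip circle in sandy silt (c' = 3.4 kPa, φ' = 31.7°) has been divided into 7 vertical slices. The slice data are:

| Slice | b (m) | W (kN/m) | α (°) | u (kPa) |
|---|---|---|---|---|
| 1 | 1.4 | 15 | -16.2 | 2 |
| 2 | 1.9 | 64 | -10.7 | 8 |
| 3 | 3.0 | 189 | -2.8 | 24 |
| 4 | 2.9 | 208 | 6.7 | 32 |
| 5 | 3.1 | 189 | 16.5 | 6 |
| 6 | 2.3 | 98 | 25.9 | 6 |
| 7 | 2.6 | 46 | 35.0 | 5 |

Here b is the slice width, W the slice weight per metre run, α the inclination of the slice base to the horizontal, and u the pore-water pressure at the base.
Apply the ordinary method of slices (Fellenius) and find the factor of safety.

Ordinary method of slices: FS = Σ[c'·Δl_i + (W_i cosα_i − u_i·Δl_i)·tanφ'] / Σ W_i sinα_i, with Δl_i = b_i / cosα_i.
Slice 1: Δl = 1.4/cos(-16.2°) = 1.458 m; N'_1 = 15·cos(-16.2°) − 2·1.458 = 11.5; c'Δl = 4.96; W sinα = -4.2
Slice 2: Δl = 1.9/cos(-10.7°) = 1.934 m; N'_2 = 64·cos(-10.7°) − 8·1.934 = 47.4; c'Δl = 6.57; W sinα = -11.9
Slice 3: Δl = 3.0/cos(-2.8°) = 3.004 m; N'_3 = 189·cos(-2.8°) − 24·3.004 = 116.7; c'Δl = 10.21; W sinα = -9.2
Slice 4: Δl = 2.9/cos6.7° = 2.920 m; N'_4 = 208·cos6.7° − 32·2.920 = 113.1; c'Δl = 9.93; W sinα = 24.3
Slice 5: Δl = 3.1/cos16.5° = 3.233 m; N'_5 = 189·cos16.5° − 6·3.233 = 161.8; c'Δl = 10.99; W sinα = 53.7
Slice 6: Δl = 2.3/cos25.9° = 2.557 m; N'_6 = 98·cos25.9° − 6·2.557 = 72.8; c'Δl = 8.69; W sinα = 42.8
Slice 7: Δl = 2.6/cos35.0° = 3.174 m; N'_7 = 46·cos35.0° − 5·3.174 = 21.8; c'Δl = 10.79; W sinα = 26.4
Σc'Δl = 62.1 kN/m; ΣN' = 545.2 kN/m; ΣW sinα = 121.8 kN/m
Resisting = 62.1 + 545.2·tan31.7° = 62.1 + 336.7 = 398.9 kN/m
FS = 398.9 / 121.8 = 3.274

FS = 3.27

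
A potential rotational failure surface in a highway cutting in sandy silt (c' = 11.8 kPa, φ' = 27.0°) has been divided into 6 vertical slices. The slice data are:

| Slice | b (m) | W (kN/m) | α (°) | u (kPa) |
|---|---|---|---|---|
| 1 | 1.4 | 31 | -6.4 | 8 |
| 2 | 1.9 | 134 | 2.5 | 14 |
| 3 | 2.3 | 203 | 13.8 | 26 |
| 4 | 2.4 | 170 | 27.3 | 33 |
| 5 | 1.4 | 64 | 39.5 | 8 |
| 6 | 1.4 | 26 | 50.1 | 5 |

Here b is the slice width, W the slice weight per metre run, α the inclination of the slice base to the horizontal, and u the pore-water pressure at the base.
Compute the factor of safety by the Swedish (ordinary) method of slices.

FS = 1.75

Ordinary method of slices: FS = Σ[c'·Δl_i + (W_i cosα_i − u_i·Δl_i)·tanφ'] / Σ W_i sinα_i, with Δl_i = b_i / cosα_i.
Slice 1: Δl = 1.4/cos(-6.4°) = 1.409 m; N'_1 = 31·cos(-6.4°) − 8·1.409 = 19.5; c'Δl = 16.62; W sinα = -3.5
Slice 2: Δl = 1.9/cos2.5° = 1.902 m; N'_2 = 134·cos2.5° − 14·1.902 = 107.2; c'Δl = 22.44; W sinα = 5.8
Slice 3: Δl = 2.3/cos13.8° = 2.368 m; N'_3 = 203·cos13.8° − 26·2.368 = 135.6; c'Δl = 27.95; W sinα = 48.4
Slice 4: Δl = 2.4/cos27.3° = 2.701 m; N'_4 = 170·cos27.3° − 33·2.701 = 61.9; c'Δl = 31.87; W sinα = 78.0
Slice 5: Δl = 1.4/cos39.5° = 1.814 m; N'_5 = 64·cos39.5° − 8·1.814 = 34.9; c'Δl = 21.41; W sinα = 40.7
Slice 6: Δl = 1.4/cos50.1° = 2.183 m; N'_6 = 26·cos50.1° − 5·2.183 = 5.8; c'Δl = 25.75; W sinα = 19.9
Σc'Δl = 146.0 kN/m; ΣN' = 364.9 kN/m; ΣW sinα = 189.4 kN/m
Resisting = 146.0 + 364.9·tan27.0° = 146.0 + 185.9 = 332.0 kN/m
FS = 332.0 / 189.4 = 1.752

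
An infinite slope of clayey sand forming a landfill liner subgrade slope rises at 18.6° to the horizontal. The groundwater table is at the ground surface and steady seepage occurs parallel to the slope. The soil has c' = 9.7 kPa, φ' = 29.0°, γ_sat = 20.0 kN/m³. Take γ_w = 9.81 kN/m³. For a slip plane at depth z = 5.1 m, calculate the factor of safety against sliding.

With seepage parallel to the slope and the water table at the surface, the effective normal stress on the slip plane uses the buoyant unit weight γ' = γ_sat − γ_w while the driving shear stress uses γ_sat:
FS = [c' + γ' z cos²β tanφ'] / [γ_sat z sinβ cosβ]
γ' = 20.0 − 9.81 = 10.19 kN/m³
Numerator = 9.7 + 10.19·5.1·cos²18.6°·tan29.0° = 9.7 + 10.19·5.1·0.8983·0.5543 = 35.576 kPa
Denominator = 20.0·5.1·sin18.6°·cos18.6° = 20.0·5.1·0.3190·0.9478 = 30.835 kPa
FS = 35.576 / 30.835 = 1.154

FS = 1.15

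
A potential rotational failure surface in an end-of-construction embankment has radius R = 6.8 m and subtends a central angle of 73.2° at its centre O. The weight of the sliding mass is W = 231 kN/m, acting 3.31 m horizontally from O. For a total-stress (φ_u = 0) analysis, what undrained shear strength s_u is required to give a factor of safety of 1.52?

FS = s_u·L_a·R / (W·d), so s_u = FS·W·d / (L_a·R).
Arc length L_a = R·θ = 6.8·(73.2°·π/180) = 6.8·1.2776 = 8.69 m
s_u = 1.52·231·3.31 / (8.69·6.8) = 1162.2 / 59.08 = 19.67 kPa

s_u = 19.7 kPa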